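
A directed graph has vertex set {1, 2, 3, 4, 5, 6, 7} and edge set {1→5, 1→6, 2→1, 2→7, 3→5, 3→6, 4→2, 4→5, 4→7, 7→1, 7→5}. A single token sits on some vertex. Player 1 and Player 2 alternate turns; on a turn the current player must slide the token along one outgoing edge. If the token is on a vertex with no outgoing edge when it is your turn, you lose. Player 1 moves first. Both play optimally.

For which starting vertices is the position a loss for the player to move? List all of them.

2, 5, 6

Positions with no move are L. A position that does have a move is losing for the player to move precisely when every available move leads to a winning position for the opponent. Fill in the labels:
Every edge goes from a vertex to one that appears earlier in the order 5, 6, 1, 7, 3, 2, 4, so processing vertices in that order labels each vertex after all of its successors.
5: no outgoing edge → L
6: no outgoing edge → L
1: →6(L), so W
7: →5(L), so W
3: →6(L), so W
2: →7(W), 1(W) — all W, so L
4: →2(L), so W
The losing starting vertices are exactly the entries labelled L in this table (3 of them).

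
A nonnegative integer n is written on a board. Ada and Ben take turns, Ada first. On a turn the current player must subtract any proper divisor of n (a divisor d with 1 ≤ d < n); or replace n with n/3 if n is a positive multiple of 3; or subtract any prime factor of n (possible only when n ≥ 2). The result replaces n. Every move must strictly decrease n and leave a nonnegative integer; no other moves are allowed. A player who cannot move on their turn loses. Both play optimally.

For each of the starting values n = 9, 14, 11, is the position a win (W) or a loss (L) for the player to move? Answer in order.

9: L, 14: L, 11: W

Compute win/loss labels from the base case upward. A position with no move is L. Any other position is W if it can reach an L in one move, else L.
n=0: no move → L
n=1: no move → L
n=2: W (go to 0, an L position)
n=3: W (go to 0, an L position)
n=4: L (options 2(W), 3(W) are all W)
n=5: W (go to 0, an L position)
n=6: W (go to 4, an L position)
n=7: W (go to 0, an L position)
n=8: W (go to 4, an L position)
n=9: L (options 3(W), 6(W), 8(W) are all W)
n=10: W (go to 9, an L position)
n=11: W (go to 0, an L position)
n=12: W (go to 4, an L position)
n=13: W (go to 0, an L position)
n=14: L (options 7(W), 12(W), 13(W) are all W)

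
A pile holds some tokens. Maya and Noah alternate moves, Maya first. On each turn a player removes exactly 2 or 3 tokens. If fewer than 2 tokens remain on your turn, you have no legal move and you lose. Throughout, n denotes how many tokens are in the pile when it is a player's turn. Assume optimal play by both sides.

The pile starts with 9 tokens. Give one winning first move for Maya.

Remove 3, leaving 6.

Use the standard recursion: the mover loses at a terminal position; elsewhere, the mover wins exactly when some move hands the opponent an L position.
n=0: no move → L
n=1: no move → L
n=2: →0(L), so W
n=3: →1(L), so W
n=4: →1(L), so W
n=5: →3(W), 2(W) — all W, so L
n=6: →4(W), 3(W) — all W, so L
n=7: →5(L), so W
n=8: →6(L), so W
n=9: →6(L), so W
From 9, the L positions reachable in one move are: 6.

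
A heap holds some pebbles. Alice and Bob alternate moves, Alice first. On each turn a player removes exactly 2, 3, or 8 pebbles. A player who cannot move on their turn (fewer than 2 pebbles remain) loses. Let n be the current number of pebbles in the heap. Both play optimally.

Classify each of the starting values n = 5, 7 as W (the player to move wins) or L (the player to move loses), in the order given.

5: L, 7: W

Positions with no move are L. A position that does have a move is losing for the player to move precisely when every available move leads to a winning position for the opponent. Fill in the labels:
n=0: no move → L
n=1: no move → L
n=2: W (go to 0, an L position)
n=3: W (go to 1, an L position)
n=4: W (go to 1, an L position)
n=5: L (options 3(W), 2(W) are all W)
n=6: L (options 4(W), 3(W) are all W)
n=7: W (go to 5, an L position)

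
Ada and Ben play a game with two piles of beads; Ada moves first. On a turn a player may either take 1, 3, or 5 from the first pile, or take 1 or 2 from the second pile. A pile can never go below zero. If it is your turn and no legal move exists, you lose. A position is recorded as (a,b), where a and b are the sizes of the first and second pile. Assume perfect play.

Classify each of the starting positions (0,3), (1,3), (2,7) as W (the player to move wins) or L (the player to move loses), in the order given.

(0,3): L, (1,3): W, (2,7): W

Label each position W (a win for the player to move) or L (a loss). A position with no legal move is L; any other position is W exactly when some move reaches an L, and L when every move reaches a W.
No move ever increases a pile, so every position that can arise here has a ≤ 2 and b ≤ 7; it is enough to label the cells with 0 ≤ a ≤ 2 and 0 ≤ b ≤ 7.
Every move lowers a or b (never raises either), so fill the grid row by row in increasing a, and left to right within a row: each cell's successors are then already labelled.
      b=0  b=1  b=2  b=3  b=4  b=5  b=6  b=7
a=0:    L    W    W    L    W    W    L    W
a=1:    W    L    W    W    L    W    W    L
a=2:    L    W    W    L    W    W    L    W
Cells with no legal move (terminal, hence L): (0,0).
The remaining L cells, each justified by listing all of its moves:
(0,3): L (options (0,2)(W), (0,1)(W) are all W)
(0,6): L (options (0,5)(W), (0,4)(W) are all W)
(1,1): L (options (0,1)(W), (1,0)(W) are all W)
(1,4): L (options (0,4)(W), (1,3)(W), (1,2)(W) are all W)
(1,7): L (options (0,7)(W), (1,6)(W), (1,5)(W) are all W)
(2,0): L (sole option (1,0)(W) is W)
(2,3): L (options (1,3)(W), (2,2)(W), (2,1)(W) are all W)
(2,6): L (options (1,6)(W), (2,5)(W), (2,4)(W) are all W)
Every other cell has at least one move into one of the L cells above, so it is W.
(0,3): one of the L cells justified above, so L
(1,3): the move to (0,3) reaches an L cell, so W
(2,7): the move to (1,7) reaches an L cell, so W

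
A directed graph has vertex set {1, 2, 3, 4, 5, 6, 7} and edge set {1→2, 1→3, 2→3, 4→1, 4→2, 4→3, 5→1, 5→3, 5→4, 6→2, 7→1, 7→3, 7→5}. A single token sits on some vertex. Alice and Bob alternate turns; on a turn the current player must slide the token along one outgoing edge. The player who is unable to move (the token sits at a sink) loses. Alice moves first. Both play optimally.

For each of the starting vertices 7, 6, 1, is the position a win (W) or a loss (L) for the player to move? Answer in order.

Use the standard recursion: the mover loses at a terminal position; elsewhere, the mover wins exactly when some move hands the opponent an L position.
Every edge goes from a vertex to one that appears earlier in the order 3, 2, 1, 4, 6, 5, 7, so processing vertices in that order labels each vertex after all of its successors.
3: no outgoing edge → L
2: →3(L), so W
1: →3(L), so W
4: →3(L), so W
6: →2(W) only, which is W, so L
5: →3(L), so W
7: →3(L), so W

7: W, 6: L, 1: W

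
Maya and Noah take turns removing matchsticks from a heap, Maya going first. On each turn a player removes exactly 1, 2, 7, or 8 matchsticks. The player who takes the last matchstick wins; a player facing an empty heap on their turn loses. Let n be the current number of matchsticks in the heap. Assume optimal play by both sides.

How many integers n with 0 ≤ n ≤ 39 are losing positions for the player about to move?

Work bottom-up. With no move the player to move loses. Otherwise the position is W if at least one move leads to an L position for the opponent, and L if every move leads to a W.
n=0: no move → L
n=1: W (go to 0, an L position)
n=2: W (go to 0, an L position)
n=3: L (options 2(W), 1(W) are all W)
n=4: W (go to 3, an L position)
n=5: W (go to 3, an L position)
n=6: L (options 5(W), 4(W) are all W)
n=7: W (go to 6, an L position)
n=8: W (go to 6, an L position)
n=9: L (options 8(W), 7(W), 2(W), 1(W) are all W)
n=10: W (go to 9, an L position)
n=11: W (go to 9, an L position)
n=12: L (options 11(W), 10(W), 5(W), 4(W) are all W)
n=13: W (go to 12, an L position)
n=14: W (go to 12, an L position)
n=15: L (options 14(W), 13(W), 8(W), 7(W) are all W)
n=16: W (go to 15, an L position)
n=17: W (go to 15, an L position)
n=18: L (options 17(W), 16(W), 11(W), 10(W) are all W)
n=19: W (go to 18, an L position)
n=20: W (go to 18, an L position)
n=21: L (options 20(W), 19(W), 14(W), 13(W) are all W)
n=22: W (go to 21, an L position)
n=23: W (go to 21, an L position)
n=24: L (options 23(W), 22(W), 17(W), 16(W) are all W)
n=25: W (go to 24, an L position)
n=26: W (go to 24, an L position)
n=27: L (options 26(W), 25(W), 20(W), 19(W) are all W)
n=28: W (go to 27, an L position)
n=29: W (go to 27, an L position)
n=30: L (options 29(W), 28(W), 23(W), 22(W) are all W)
n=31: W (go to 30, an L position)
n=32: W (go to 30, an L position)
n=33: L (options 32(W), 31(W), 26(W), 25(W) are all W)
n=34: W (go to 33, an L position)
n=35: W (go to 33, an L position)
n=36: L (options 35(W), 34(W), 29(W), 28(W) are all W)
n=37: W (go to 36, an L position)
n=38: W (go to 36, an L position)
n=39: L (options 38(W), 37(W), 32(W), 31(W) are all W)
L entries with 0 ≤ n ≤ 39: n = 0, 3, 6, 9, 12, 15, 18, 21, 24, 27, 30, 33, 36, 39; that makes 14.

14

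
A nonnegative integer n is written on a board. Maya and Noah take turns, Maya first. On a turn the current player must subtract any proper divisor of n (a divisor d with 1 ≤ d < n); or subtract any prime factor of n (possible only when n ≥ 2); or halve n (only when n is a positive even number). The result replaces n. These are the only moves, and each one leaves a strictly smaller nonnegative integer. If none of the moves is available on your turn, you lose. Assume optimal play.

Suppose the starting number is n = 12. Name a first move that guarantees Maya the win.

Move to 9.

Work bottom-up. With no move the player to move loses. Otherwise the position is W if at least one move leads to an L position for the opponent, and L if every move leads to a W.
n=0: no move → L
n=1: no move → L
n=2: →0(L), so W
n=3: →0(L), so W
n=4: →2(W), 3(W) — all W, so L
n=5: →0(L), so W
n=6: →4(L), so W
n=7: →0(L), so W
n=8: →4(L), so W
n=9: →6(W), 8(W) — all W, so L
n=10: →9(L), so W
n=11: →0(L), so W
n=12: →9(L), so W
From 12, the L positions reachable in one move are: 9.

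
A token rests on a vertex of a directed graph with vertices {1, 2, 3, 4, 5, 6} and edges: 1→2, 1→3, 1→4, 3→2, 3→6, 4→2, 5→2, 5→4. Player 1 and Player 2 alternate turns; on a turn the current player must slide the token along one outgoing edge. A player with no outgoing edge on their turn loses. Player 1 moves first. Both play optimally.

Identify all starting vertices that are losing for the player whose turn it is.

2, 6

Positions with no move are L. A position that does have a move is losing for the player to move precisely when every available move leads to a winning position for the opponent. Fill in the labels:
Every edge goes from a vertex to one that appears earlier in the order 2, 6, 3, 4, 5, 1, so processing vertices in that order labels each vertex after all of its successors.
2: no outgoing edge → L
6: no outgoing edge → L
3: →6(L), so W
4: →2(L), so W
5: →2(L), so W
1: →2(L), so W
The losing starting vertices are exactly the entries labelled L in this table (2 of them).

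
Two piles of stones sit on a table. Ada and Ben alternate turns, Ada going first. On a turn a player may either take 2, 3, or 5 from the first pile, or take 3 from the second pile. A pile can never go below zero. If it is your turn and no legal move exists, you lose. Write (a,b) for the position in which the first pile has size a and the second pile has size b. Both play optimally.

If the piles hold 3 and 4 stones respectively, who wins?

Label each position W (a win for the player to move) or L (a loss). A position with no legal move is L; any other position is W exactly when some move reaches an L, and L when every move reaches a W.
No move ever increases a pile, so every position that can arise here has a ≤ 3 and b ≤ 4; it is enough to label the cells with 0 ≤ a ≤ 3 and 0 ≤ b ≤ 4.
Every move lowers a or b (never raises either), so fill the grid row by row in increasing a, and left to right within a row: each cell's successors are then already labelled.
      b=0  b=1  b=2  b=3  b=4
a=0:    L    L    L    W    W
a=1:    L    L    L    W    W
a=2:    W    W    W    L    L
a=3:    W    W    W    L    L
Cells with no legal move (terminal, hence L): (0,0), (0,1), (0,2), (1,0), (1,1), (1,2).
The remaining L cells, each justified by listing all of its moves:
(2,3): L (options (0,3)(W), (2,0)(W) are all W)
(2,4): L (options (0,4)(W), (2,1)(W) are all W)
(3,3): L (options (1,3)(W), (0,3)(W), (3,0)(W) are all W)
(3,4): L (options (1,4)(W), (0,4)(W), (3,1)(W) are all W)
Every other cell has at least one move into one of the L cells above, so it is W.
Every move from (3,4) reaches a W position, so the mover loses.

Ben wins.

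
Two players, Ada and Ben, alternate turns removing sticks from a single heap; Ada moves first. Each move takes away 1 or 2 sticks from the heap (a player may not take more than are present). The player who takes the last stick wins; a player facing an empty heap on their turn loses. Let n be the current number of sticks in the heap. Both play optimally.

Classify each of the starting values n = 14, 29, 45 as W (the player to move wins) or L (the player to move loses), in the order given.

Classify positions by backward induction: terminal positions (no move available) are L. From any other position, the mover wins iff some move reaches an L.
n=0: no move → L
n=1: W (go to 0, an L position)
n=2: W (go to 0, an L position)
n=3: L (options 2(W), 1(W) are all W)
n=4: W (go to 3, an L position)
n=5: W (go to 3, an L position)
n=6: L (options 5(W), 4(W) are all W)
n=7: W (go to 6, an L position)
n=8: W (go to 6, an L position)
n=9: L (options 8(W), 7(W) are all W)
n=10: W (go to 9, an L position)
n=11: W (go to 9, an L position)
n=12: L (options 11(W), 10(W) are all W)
n=13: W (go to 12, an L position)
n=14: W (go to 12, an L position)
n=15: L (options 14(W), 13(W) are all W)
n=16: W (go to 15, an L position)
n=17: W (go to 15, an L position)
n=18: L (options 17(W), 16(W) are all W)
n=19: W (go to 18, an L position)
n=20: W (go to 18, an L position)
n=21: L (options 20(W), 19(W) are all W)
n=22: W (go to 21, an L position)
n=23: W (go to 21, an L position)
n=24: L (options 23(W), 22(W) are all W)
n=25: W (go to 24, an L position)
n=26: W (go to 24, an L position)
n=27: L (options 26(W), 25(W) are all W)
n=28: W (go to 27, an L position)
n=29: W (go to 27, an L position)
n=30: L (options 29(W), 28(W) are all W)
n=31: W (go to 30, an L position)
n=32: W (go to 30, an L position)
n=33: L (options 32(W), 31(W) are all W)
n=34: W (go to 33, an L position)
n=35: W (go to 33, an L position)
n=36: L (options 35(W), 34(W) are all W)
n=37: W (go to 36, an L position)
n=38: W (go to 36, an L position)
n=39: L (options 38(W), 37(W) are all W)
n=40: W (go to 39, an L position)
n=41: W (go to 39, an L position)
n=42: L (options 41(W), 40(W) are all W)
n=43: W (go to 42, an L position)
n=44: W (go to 42, an L position)
n=45: L (options 44(W), 43(W) are all W)

14: W, 29: W, 45: L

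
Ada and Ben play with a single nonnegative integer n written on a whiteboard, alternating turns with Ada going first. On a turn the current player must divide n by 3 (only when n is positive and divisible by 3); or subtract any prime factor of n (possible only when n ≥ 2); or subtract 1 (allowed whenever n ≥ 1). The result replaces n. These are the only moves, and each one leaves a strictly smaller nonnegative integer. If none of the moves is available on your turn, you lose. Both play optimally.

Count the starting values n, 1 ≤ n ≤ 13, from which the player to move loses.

2

Label each position W (a win for the player to move) or L (a loss). A position with no legal move is L; any other position is W exactly when some move reaches an L, and L when every move reaches a W.
n=0: no move → L
n=1: →0(L), so W
n=2: →0(L), so W
n=3: →0(L), so W
n=4: →2(W), 3(W) — all W, so L
n=5: →0(L), so W
n=6: →4(L), so W
n=7: →0(L), so W
n=8: →6(W), 7(W) — all W, so L
n=9: →8(L), so W
n=10: →8(L), so W
n=11: →0(L), so W
n=12: →4(L), so W
n=13: →0(L), so W
L entries with 1 ≤ n ≤ 13 (n=0 is outside the asked range and is not counted): n = 4, 8; that makes 2.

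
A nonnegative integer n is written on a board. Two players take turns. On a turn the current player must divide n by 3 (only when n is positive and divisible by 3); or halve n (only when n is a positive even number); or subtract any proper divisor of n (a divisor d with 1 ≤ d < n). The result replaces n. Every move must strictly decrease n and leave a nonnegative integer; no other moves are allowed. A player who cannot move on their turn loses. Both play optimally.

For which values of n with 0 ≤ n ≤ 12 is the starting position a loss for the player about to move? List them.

0, 1, 4, 7, 9, 11

Build the W/L table. Terminal = L. A non-terminal position is W if it has a move to some L; otherwise it is L.
n=0: no move → L
n=1: no move → L
n=2: W (go to 1, an L position)
n=3: W (go to 1, an L position)
n=4: L (options 2(W), 3(W) are all W)
n=5: W (go to 4, an L position)
n=6: W (go to 4, an L position)
n=7: L (sole option 6(W) is W)
n=8: W (go to 4, an L position)
n=9: L (options 3(W), 6(W), 8(W) are all W)
n=10: W (go to 9, an L position)
n=11: L (sole option 10(W) is W)
n=12: W (go to 4, an L position)
Reading off the rows marked L gives the requested list; there are 6 such values of n.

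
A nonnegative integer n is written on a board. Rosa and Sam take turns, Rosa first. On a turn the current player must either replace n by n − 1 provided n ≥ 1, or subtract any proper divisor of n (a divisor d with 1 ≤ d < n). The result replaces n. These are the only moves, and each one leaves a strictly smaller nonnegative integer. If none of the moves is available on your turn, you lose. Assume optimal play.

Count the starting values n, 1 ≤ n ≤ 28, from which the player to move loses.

13

Classify positions by backward induction: terminal positions (no move available) are L. From any other position, the mover wins iff some move reaches an L.
n=0: no move → L
n=1: can move to 0, which is L ⇒ W
n=2: the only move is to 1(W), a W ⇒ L
n=3: can move to 2, which is L ⇒ W
n=4: can move to 2, which is L ⇒ W
n=5: the only move is to 4(W), a W ⇒ L
n=6: can move to 5, which is L ⇒ W
n=7: the only move is to 6(W), a W ⇒ L
n=8: can move to 7, which is L ⇒ W
n=9: moves to 6(W), 8(W); every one is W ⇒ L
n=10: can move to 5, which is L ⇒ W
n=11: the only move is to 10(W), a W ⇒ L
n=12: can move to 9, which is L ⇒ W
n=13: the only move is to 12(W), a W ⇒ L
n=14: can move to 7, which is L ⇒ W
n=15: moves to 10(W), 12(W), 14(W); every one is W ⇒ L
n=16: can move to 15, which is L ⇒ W
n=17: the only move is to 16(W), a W ⇒ L
n=18: can move to 9, which is L ⇒ W
n=19: the only move is to 18(W), a W ⇒ L
n=20: can move to 15, which is L ⇒ W
n=21: moves to 14(W), 18(W), 20(W); every one is W ⇒ L
n=22: can move to 11, which is L ⇒ W
n=23: the only move is to 22(W), a W ⇒ L
n=24: can move to 21, which is L ⇒ W
n=25: moves to 20(W), 24(W); every one is W ⇒ L
n=26: can move to 13, which is L ⇒ W
n=27: moves to 18(W), 24(W), 26(W); every one is W ⇒ L
n=28: can move to 21, which is L ⇒ W
L entries with 1 ≤ n ≤ 28 (n=0 is outside the asked range and is not counted): n = 2, 5, 7, 9, 11, 13, 15, 17, 19, 21, 23, 25, 27; that makes 13.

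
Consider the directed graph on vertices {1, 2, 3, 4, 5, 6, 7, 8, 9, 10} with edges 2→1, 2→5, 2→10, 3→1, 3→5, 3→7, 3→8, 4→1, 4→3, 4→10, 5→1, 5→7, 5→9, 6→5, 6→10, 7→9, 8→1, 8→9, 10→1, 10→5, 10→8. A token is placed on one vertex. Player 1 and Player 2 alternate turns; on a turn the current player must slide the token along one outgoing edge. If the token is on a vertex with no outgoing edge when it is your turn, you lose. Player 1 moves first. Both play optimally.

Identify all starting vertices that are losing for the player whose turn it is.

1, 6, 9

Build the W/L table. Terminal = L. A non-terminal position is W if it has a move to some L; otherwise it is L.
Every edge goes from a vertex to one that appears earlier in the order 1, 9, 7, 5, 8, 3, 10, 4, 2, 6, so processing vertices in that order labels each vertex after all of its successors.
1: no outgoing edge → L
9: no outgoing edge → L
7: reaches L-position 9 → W
5: reaches L-position 9 → W
8: reaches L-position 9 → W
3: reaches L-position 1 → W
10: reaches L-position 1 → W
4: reaches L-position 1 → W
2: reaches L-position 1 → W
6: only reaches 10(W), 5(W), all W → L
The losing starting vertices are exactly the entries labelled L in this table (3 of them).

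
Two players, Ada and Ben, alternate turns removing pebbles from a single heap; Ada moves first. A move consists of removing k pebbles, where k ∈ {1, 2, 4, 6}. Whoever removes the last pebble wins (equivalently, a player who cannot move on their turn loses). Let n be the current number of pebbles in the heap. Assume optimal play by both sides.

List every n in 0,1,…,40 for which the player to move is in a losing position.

Label each position W (a win for the player to move) or L (a loss). A position with no legal move is L; any other position is W exactly when some move reaches an L, and L when every move reaches a W.
n=0: no move → L
n=1: W (go to 0, an L position)
n=2: W (go to 0, an L position)
n=3: L (options 2(W), 1(W) are all W)
n=4: W (go to 3, an L position)
n=5: W (go to 3, an L position)
n=6: W (go to 0, an L position)
n=7: W (go to 3, an L position)
n=8: L (options 7(W), 6(W), 4(W), 2(W) are all W)
n=9: W (go to 8, an L position)
n=10: W (go to 8, an L position)
n=11: L (options 10(W), 9(W), 7(W), 5(W) are all W)
n=12: W (go to 11, an L position)
n=13: W (go to 11, an L position)
n=14: W (go to 8, an L position)
n=15: W (go to 11, an L position)
n=16: L (options 15(W), 14(W), 12(W), 10(W) are all W)
n=17: W (go to 16, an L position)
n=18: W (go to 16, an L position)
n=19: L (options 18(W), 17(W), 15(W), 13(W) are all W)
n=20: W (go to 19, an L position)
n=21: W (go to 19, an L position)
n=22: W (go to 16, an L position)
n=23: W (go to 19, an L position)
n=24: L (options 23(W), 22(W), 20(W), 18(W) are all W)
n=25: W (go to 24, an L position)
n=26: W (go to 24, an L position)
n=27: L (options 26(W), 25(W), 23(W), 21(W) are all W)
n=28: W (go to 27, an L position)
n=29: W (go to 27, an L position)
n=30: W (go to 24, an L position)
n=31: W (go to 27, an L position)
n=32: L (options 31(W), 30(W), 28(W), 26(W) are all W)
n=33: W (go to 32, an L position)
n=34: W (go to 32, an L position)
n=35: L (options 34(W), 33(W), 31(W), 29(W) are all W)
n=36: W (go to 35, an L position)
n=37: W (go to 35, an L position)
n=38: W (go to 32, an L position)
n=39: W (go to 35, an L position)
n=40: L (options 39(W), 38(W), 36(W), 34(W) are all W)
Reading off the rows marked L gives the requested list; there are 11 such values of n.

0, 3, 8, 11, 16, 19, 24, 27, 32, 35, 40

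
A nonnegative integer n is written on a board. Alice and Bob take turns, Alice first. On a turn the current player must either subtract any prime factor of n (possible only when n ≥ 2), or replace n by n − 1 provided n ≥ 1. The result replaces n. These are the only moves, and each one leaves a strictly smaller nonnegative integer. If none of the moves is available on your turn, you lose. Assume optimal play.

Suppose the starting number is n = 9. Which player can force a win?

Classify positions by backward induction: terminal positions (no move available) are L. From any other position, the mover wins iff some move reaches an L.
n=0: no move → L
n=1: can move to 0, which is L ⇒ W
n=2: can move to 0, which is L ⇒ W
n=3: can move to 0, which is L ⇒ W
n=4: moves to 2(W), 3(W); every one is W ⇒ L
n=5: can move to 0, which is L ⇒ W
n=6: can move to 4, which is L ⇒ W
n=7: can move to 0, which is L ⇒ W
n=8: moves to 6(W), 7(W); every one is W ⇒ L
n=9: can move to 8, which is L ⇒ W
From 9 Alice can move to 8, reaching an L position.

Alice wins.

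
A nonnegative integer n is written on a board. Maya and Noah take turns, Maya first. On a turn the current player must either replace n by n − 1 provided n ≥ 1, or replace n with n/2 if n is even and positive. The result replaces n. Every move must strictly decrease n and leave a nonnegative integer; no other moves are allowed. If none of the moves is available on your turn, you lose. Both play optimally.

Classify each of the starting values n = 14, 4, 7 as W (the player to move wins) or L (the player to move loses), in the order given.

14: W, 4: W, 7: L

Build the W/L table. Terminal = L. A non-terminal position is W if it has a move to some L; otherwise it is L.
n=0: no move → L
n=1: W (go to 0, an L position)
n=2: L (sole option 1(W) is W)
n=3: W (go to 2, an L position)
n=4: W (go to 2, an L position)
n=5: L (sole option 4(W) is W)
n=6: W (go to 5, an L position)
n=7: L (sole option 6(W) is W)
n=8: W (go to 7, an L position)
n=9: L (sole option 8(W) is W)
n=10: W (go to 5, an L position)
n=11: L (sole option 10(W) is W)
n=12: W (go to 11, an L position)
n=13: L (sole option 12(W) is W)
n=14: W (go to 7, an L position)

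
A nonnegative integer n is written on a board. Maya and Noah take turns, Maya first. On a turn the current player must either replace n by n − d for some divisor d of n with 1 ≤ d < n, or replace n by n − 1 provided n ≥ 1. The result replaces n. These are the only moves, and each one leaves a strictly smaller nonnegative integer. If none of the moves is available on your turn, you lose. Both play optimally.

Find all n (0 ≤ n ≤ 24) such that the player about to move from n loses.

0, 2, 5, 7, 9, 11, 13, 15, 17, 19, 21, 23

Work bottom-up. With no move the player to move loses. Otherwise the position is W if at least one move leads to an L position for the opponent, and L if every move leads to a W.
n=0: no move → L
n=1: →0(L), so W
n=2: →1(W) only, which is W, so L
n=3: →2(L), so W
n=4: →2(L), so W
n=5: →4(W) only, which is W, so L
n=6: →5(L), so W
n=7: →6(W) only, which is W, so L
n=8: →7(L), so W
n=9: →6(W), 8(W) — all W, so L
n=10: →5(L), so W
n=11: →10(W) only, which is W, so L
n=12: →9(L), so W
n=13: →12(W) only, which is W, so L
n=14: →7(L), so W
n=15: →10(W), 12(W), 14(W) — all W, so L
n=16: →15(L), so W
n=17: →16(W) only, which is W, so L
n=18: →9(L), so W
n=19: →18(W) only, which is W, so L
n=20: →15(L), so W
n=21: →14(W), 18(W), 20(W) — all W, so L
n=22: →11(L), so W
n=23: →22(W) only, which is W, so L
n=24: →21(L), so W
Reading off the rows marked L gives the requested list; there are 12 such values of n.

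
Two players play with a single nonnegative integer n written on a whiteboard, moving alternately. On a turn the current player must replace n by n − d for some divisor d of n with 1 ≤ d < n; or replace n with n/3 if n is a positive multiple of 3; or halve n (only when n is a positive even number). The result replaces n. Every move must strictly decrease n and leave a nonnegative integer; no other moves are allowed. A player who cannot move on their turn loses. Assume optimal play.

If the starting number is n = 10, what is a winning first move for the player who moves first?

Label each position W (a win for the player to move) or L (a loss). A position with no legal move is L; any other position is W exactly when some move reaches an L, and L when every move reaches a W.
n=0: no move → L
n=1: no move → L
n=2: reaches L-position 1 → W
n=3: reaches L-position 1 → W
n=4: only reaches 2(W), 3(W), all W → L
n=5: reaches L-position 4 → W
n=6: reaches L-position 4 → W
n=7: only reaches 6(W), which is W → L
n=8: reaches L-position 4 → W
n=9: only reaches 3(W), 6(W), 8(W), all W → L
n=10: reaches L-position 9 → W
From 10, the L positions reachable in one move are: 9.

Move to 9.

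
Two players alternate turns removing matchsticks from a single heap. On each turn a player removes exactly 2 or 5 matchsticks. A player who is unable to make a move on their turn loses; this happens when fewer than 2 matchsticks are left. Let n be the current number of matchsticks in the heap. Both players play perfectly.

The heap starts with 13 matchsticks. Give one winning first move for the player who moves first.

Remove 2, leaving 11.

Work bottom-up. With no move the player to move loses. Otherwise the position is W if at least one move leads to an L position for the opponent, and L if every move leads to a W.
n=0: no move → L
n=1: no move → L
n=2: can move to 0, which is L ⇒ W
n=3: can move to 1, which is L ⇒ W
n=4: the only move is to 2(W), a W ⇒ L
n=5: can move to 0, which is L ⇒ W
n=6: can move to 4, which is L ⇒ W
n=7: moves to 5(W), 2(W); every one is W ⇒ L
n=8: moves to 6(W), 3(W); every one is W ⇒ L
n=9: can move to 7, which is L ⇒ W
n=10: can move to 8, which is L ⇒ W
n=11: moves to 9(W), 6(W); every one is W ⇒ L
n=12: can move to 7, which is L ⇒ W
n=13: can move to 11, which is L ⇒ W
From 13, the L positions reachable in one move are: 11, 8. Any move reaching one of these is winning.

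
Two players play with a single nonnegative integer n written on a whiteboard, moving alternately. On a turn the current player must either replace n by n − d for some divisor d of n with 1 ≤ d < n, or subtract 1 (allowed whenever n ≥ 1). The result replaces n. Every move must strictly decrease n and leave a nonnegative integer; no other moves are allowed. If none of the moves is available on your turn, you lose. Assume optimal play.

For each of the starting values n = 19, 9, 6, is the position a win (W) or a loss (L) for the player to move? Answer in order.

19: L, 9: L, 6: W

Label each position W (a win for the player to move) or L (a loss). A position with no legal move is L; any other position is W exactly when some move reaches an L, and L when every move reaches a W.
n=0: no move → L
n=1: W (go to 0, an L position)
n=2: L (sole option 1(W) is W)
n=3: W (go to 2, an L position)
n=4: W (go to 2, an L position)
n=5: L (sole option 4(W) is W)
n=6: W (go to 5, an L position)
n=7: L (sole option 6(W) is W)
n=8: W (go to 7, an L position)
n=9: L (options 6(W), 8(W) are all W)
n=10: W (go to 5, an L position)
n=11: L (sole option 10(W) is W)
n=12: W (go to 9, an L position)
n=13: L (sole option 12(W) is W)
n=14: W (go to 7, an L position)
n=15: L (options 10(W), 12(W), 14(W) are all W)
n=16: W (go to 15, an L position)
n=17: L (sole option 16(W) is W)
n=18: W (go to 9, an L position)
n=19: L (sole option 18(W) is W)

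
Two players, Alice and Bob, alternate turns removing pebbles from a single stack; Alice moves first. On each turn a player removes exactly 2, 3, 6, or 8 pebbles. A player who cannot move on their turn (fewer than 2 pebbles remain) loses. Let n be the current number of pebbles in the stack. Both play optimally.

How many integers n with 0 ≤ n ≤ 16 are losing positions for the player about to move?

6

Build the W/L table. Terminal = L. A non-terminal position is W if it has a move to some L; otherwise it is L.
n=0: no move → L
n=1: no move → L
n=2: reaches L-position 0 → W
n=3: reaches L-position 1 → W
n=4: reaches L-position 1 → W
n=5: only reaches 3(W), 2(W), all W → L
n=6: reaches L-position 0 → W
n=7: reaches L-position 5 → W
n=8: reaches L-position 5 → W
n=9: reaches L-position 1 → W
n=10: only reaches 8(W), 7(W), 4(W), 2(W), all W → L
n=11: reaches L-position 5 → W
n=12: reaches L-position 10 → W
n=13: reaches L-position 10 → W
n=14: only reaches 12(W), 11(W), 8(W), 6(W), all W → L
n=15: only reaches 13(W), 12(W), 9(W), 7(W), all W → L
n=16: reaches L-position 14 → W
L entries with 0 ≤ n ≤ 16: n = 0, 1, 5, 10, 14, 15; that makes 6.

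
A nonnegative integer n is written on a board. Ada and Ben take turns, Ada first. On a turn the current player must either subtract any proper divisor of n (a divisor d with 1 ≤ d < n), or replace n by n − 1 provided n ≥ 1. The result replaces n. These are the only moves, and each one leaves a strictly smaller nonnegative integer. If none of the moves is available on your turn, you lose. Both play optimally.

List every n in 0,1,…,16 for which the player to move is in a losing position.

Positions with no move are L. A position that does have a move is losing for the player to move precisely when every available move leads to a winning position for the opponent. Fill in the labels:
n=0: no move → L
n=1: W (go to 0, an L position)
n=2: L (sole option 1(W) is W)
n=3: W (go to 2, an L position)
n=4: W (go to 2, an L position)
n=5: L (sole option 4(W) is W)
n=6: W (go to 5, an L position)
n=7: L (sole option 6(W) is W)
n=8: W (go to 7, an L position)
n=9: L (options 6(W), 8(W) are all W)
n=10: W (go to 5, an L position)
n=11: L (sole option 10(W) is W)
n=12: W (go to 9, an L position)
n=13: L (sole option 12(W) is W)
n=14: W (go to 7, an L position)
n=15: L (options 10(W), 12(W), 14(W) are all W)
n=16: W (go to 15, an L position)
Reading off the rows marked L gives the requested list; there are 8 such values of n.

0, 2, 5, 7, 9, 11, 13, 15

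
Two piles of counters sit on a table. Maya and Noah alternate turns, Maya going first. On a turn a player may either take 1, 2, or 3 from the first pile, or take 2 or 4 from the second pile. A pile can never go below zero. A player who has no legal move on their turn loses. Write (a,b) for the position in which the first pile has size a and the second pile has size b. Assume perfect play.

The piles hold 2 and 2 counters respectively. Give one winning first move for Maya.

Positions with no move are L. A position that does have a move is losing for the player to move precisely when every available move leads to a winning position for the opponent. Fill in the labels:
No move ever increases a pile, so every position that can arise here has a ≤ 2 and b ≤ 2; it is enough to label the cells with 0 ≤ a ≤ 2 and 0 ≤ b ≤ 2.
Every move lowers a or b (never raises either), so fill the grid row by row in increasing a, and left to right within a row: each cell's successors are then already labelled.
      b=0  b=1  b=2
a=0:    L    L    W
a=1:    W    W    L
a=2:    W    W    W
Cells with no legal move (terminal, hence L): (0,0), (0,1).
The remaining L cells, each justified by listing all of its moves:
(1,2): moves to (0,2)(W), (1,0)(W); every one is W ⇒ L
Every other cell has at least one move into one of the L cells above, so it is W.
From (2,2), the L positions reachable in one move are: (1,2).

Move to (1,2).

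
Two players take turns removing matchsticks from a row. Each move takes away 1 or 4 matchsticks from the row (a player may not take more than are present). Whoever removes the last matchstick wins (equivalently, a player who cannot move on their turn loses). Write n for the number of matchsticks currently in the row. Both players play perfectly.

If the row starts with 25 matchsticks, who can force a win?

Work bottom-up. With no move the player to move loses. Otherwise the position is W if at least one move leads to an L position for the opponent, and L if every move leads to a W.
n=0: no move → L
n=1: reaches L-position 0 → W
n=2: only reaches 1(W), which is W → L
n=3: reaches L-position 2 → W
n=4: reaches L-position 0 → W
n=5: only reaches 4(W), 1(W), all W → L
n=6: reaches L-position 5 → W
n=7: only reaches 6(W), 3(W), all W → L
n=8: reaches L-position 7 → W
n=9: reaches L-position 5 → W
n=10: only reaches 9(W), 6(W), all W → L
n=11: reaches L-position 10 → W
n=12: only reaches 11(W), 8(W), all W → L
n=13: reaches L-position 12 → W
n=14: reaches L-position 10 → W
n=15: only reaches 14(W), 11(W), all W → L
n=16: reaches L-position 15 → W
n=17: only reaches 16(W), 13(W), all W → L
n=18: reaches L-position 17 → W
n=19: reaches L-position 15 → W
n=20: only reaches 19(W), 16(W), all W → L
n=21: reaches L-position 20 → W
n=22: only reaches 21(W), 18(W), all W → L
n=23: reaches L-position 22 → W
n=24: reaches L-position 20 → W
n=25: only reaches 24(W), 21(W), all W → L
Every move from 25 reaches a W position, so the mover loses.

The second player wins.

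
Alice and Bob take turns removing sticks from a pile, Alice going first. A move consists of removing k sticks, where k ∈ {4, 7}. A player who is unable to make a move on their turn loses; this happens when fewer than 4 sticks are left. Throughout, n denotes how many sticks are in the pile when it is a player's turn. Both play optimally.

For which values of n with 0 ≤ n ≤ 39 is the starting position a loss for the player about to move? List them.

Compute win/loss labels from the base case upward. A position with no move is L. Any other position is W if it can reach an L in one move, else L.
n=0: no move → L
n=1: no move → L
n=2: no move → L
n=3: no move → L
n=4: →0(L), so W
n=5: →1(L), so W
n=6: →2(L), so W
n=7: →3(L), so W
n=8: →1(L), so W
n=9: →2(L), so W
n=10: →3(L), so W
n=11: →7(W), 4(W) — all W, so L
n=12: →8(W), 5(W) — all W, so L
n=13: →9(W), 6(W) — all W, so L
n=14: →10(W), 7(W) — all W, so L
n=15: →11(L), so W
n=16: →12(L), so W
n=17: →13(L), so W
n=18: →14(L), so W
n=19: →12(L), so W
n=20: →13(L), so W
n=21: →14(L), so W
n=22: →18(W), 15(W) — all W, so L
n=23: →19(W), 16(W) — all W, so L
n=24: →20(W), 17(W) — all W, so L
n=25: →21(W), 18(W) — all W, so L
n=26: →22(L), so W
n=27: →23(L), so W
n=28: →24(L), so W
n=29: →25(L), so W
n=30: →23(L), so W
n=31: →24(L), so W
n=32: →25(L), so W
n=33: →29(W), 26(W) — all W, so L
n=34: →30(W), 27(W) — all W, so L
n=35: →31(W), 28(W) — all W, so L
n=36: →32(W), 29(W) — all W, so L
n=37: →33(L), so W
n=38: →34(L), so W
n=39: →35(L), so W
The losing starting values of n are exactly the entries labelled L in this table (16 of them).

0, 1, 2, 3, 11, 12, 13, 14, 22, 23, 24, 25, 33, 34, 35, 36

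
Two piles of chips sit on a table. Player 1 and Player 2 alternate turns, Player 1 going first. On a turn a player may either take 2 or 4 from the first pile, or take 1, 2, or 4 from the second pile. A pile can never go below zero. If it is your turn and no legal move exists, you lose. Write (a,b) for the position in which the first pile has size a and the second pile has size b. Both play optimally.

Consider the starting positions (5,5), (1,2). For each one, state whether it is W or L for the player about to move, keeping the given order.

(5,5): L, (1,2): W

Work bottom-up. With no move the player to move loses. Otherwise the position is W if at least one move leads to an L position for the opponent, and L if every move leads to a W.
No move ever increases a pile, so every position that can arise here has a ≤ 5 and b ≤ 5; it is enough to label the cells with 0 ≤ a ≤ 5 and 0 ≤ b ≤ 5.
Every move lowers a or b (never raises either), so fill the grid row by row in increasing a, and left to right within a row: each cell's successors are then already labelled.
      b=0  b=1  b=2  b=3  b=4  b=5
a=0:    L    W    W    L    W    W
a=1:    L    W    W    L    W    W
a=2:    W    L    W    W    L    W
a=3:    W    L    W    W    L    W
a=4:    W    W    L    W    W    L
a=5:    W    W    L    W    W    L
Cells with no legal move (terminal, hence L): (0,0), (1,0).
The remaining L cells, each justified by listing all of its moves:
(0,3): L (options (0,2)(W), (0,1)(W) are all W)
(1,3): L (options (1,2)(W), (1,1)(W) are all W)
(2,1): L (options (0,1)(W), (2,0)(W) are all W)
(2,4): L (options (0,4)(W), (2,3)(W), (2,2)(W), (2,0)(W) are all W)
(3,1): L (options (1,1)(W), (3,0)(W) are all W)
(3,4): L (options (1,4)(W), (3,3)(W), (3,2)(W), (3,0)(W) are all W)
(4,2): L (options (2,2)(W), (0,2)(W), (4,1)(W), (4,0)(W) are all W)
(4,5): L (options (2,5)(W), (0,5)(W), (4,4)(W), (4,3)(W), (4,1)(W) are all W)
(5,2): L (options (3,2)(W), (1,2)(W), (5,1)(W), (5,0)(W) are all W)
(5,5): L (options (3,5)(W), (1,5)(W), (5,4)(W), (5,3)(W), (5,1)(W) are all W)
Every other cell has at least one move into one of the L cells above, so it is W.
(5,5): one of the L cells justified above, so L
(1,2): the move to (1,0) reaches an L cell, so W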